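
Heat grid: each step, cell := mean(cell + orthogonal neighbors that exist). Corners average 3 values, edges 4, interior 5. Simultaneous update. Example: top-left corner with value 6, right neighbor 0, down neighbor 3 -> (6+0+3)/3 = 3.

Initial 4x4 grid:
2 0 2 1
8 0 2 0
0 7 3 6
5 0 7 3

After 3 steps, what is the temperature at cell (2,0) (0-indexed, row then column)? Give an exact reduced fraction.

Answer: 12767/3600

Derivation:
Step 1: cell (2,0) = 5
Step 2: cell (2,0) = 67/24
Step 3: cell (2,0) = 12767/3600
Full grid after step 3:
  5819/2160 13943/7200 4541/2400 61/40
  9619/3600 3493/1200 429/200 5981/2400
  12767/3600 8837/3000 21719/6000 22679/7200
  685/216 6901/1800 6431/1800 1777/432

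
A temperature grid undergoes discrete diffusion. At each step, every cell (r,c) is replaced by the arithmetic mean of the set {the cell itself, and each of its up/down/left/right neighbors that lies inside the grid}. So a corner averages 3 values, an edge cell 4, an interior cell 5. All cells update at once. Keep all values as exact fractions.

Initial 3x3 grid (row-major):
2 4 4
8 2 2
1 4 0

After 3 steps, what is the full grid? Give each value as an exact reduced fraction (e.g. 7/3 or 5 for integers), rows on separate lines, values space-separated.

Answer: 1649/432 389/120 337/108
1089/320 247/75 1859/720
367/108 7811/2880 373/144

Derivation:
After step 1:
  14/3 3 10/3
  13/4 4 2
  13/3 7/4 2
After step 2:
  131/36 15/4 25/9
  65/16 14/5 17/6
  28/9 145/48 23/12
After step 3:
  1649/432 389/120 337/108
  1089/320 247/75 1859/720
  367/108 7811/2880 373/144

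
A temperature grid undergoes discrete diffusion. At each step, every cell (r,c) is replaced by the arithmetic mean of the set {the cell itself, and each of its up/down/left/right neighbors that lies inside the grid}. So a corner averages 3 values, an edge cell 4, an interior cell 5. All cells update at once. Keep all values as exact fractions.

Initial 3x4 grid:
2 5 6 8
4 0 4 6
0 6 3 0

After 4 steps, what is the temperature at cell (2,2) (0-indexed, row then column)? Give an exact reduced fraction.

Answer: 31543/9000

Derivation:
Step 1: cell (2,2) = 13/4
Step 2: cell (2,2) = 123/40
Step 3: cell (2,2) = 4211/1200
Step 4: cell (2,2) = 31543/9000
Full grid after step 4:
  211681/64800 410891/108000 467141/108000 306571/64800
  449483/144000 201107/60000 724171/180000 1848299/432000
  184331/64800 172133/54000 31543/9000 84307/21600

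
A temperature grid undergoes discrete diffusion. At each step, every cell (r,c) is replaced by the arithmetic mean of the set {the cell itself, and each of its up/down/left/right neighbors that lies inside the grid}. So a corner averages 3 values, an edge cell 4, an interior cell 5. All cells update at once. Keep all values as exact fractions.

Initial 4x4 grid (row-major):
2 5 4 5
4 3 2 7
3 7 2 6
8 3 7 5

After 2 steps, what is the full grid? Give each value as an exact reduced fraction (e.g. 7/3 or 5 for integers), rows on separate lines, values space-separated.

After step 1:
  11/3 7/2 4 16/3
  3 21/5 18/5 5
  11/2 18/5 24/5 5
  14/3 25/4 17/4 6
After step 2:
  61/18 461/120 493/120 43/9
  491/120 179/50 108/25 71/15
  503/120 487/100 17/4 26/5
  197/36 563/120 213/40 61/12

Answer: 61/18 461/120 493/120 43/9
491/120 179/50 108/25 71/15
503/120 487/100 17/4 26/5
197/36 563/120 213/40 61/12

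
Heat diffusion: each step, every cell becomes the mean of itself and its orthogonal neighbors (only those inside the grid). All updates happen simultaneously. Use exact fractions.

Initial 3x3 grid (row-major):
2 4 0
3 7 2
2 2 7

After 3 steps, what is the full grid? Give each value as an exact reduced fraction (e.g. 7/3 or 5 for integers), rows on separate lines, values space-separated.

Answer: 2237/720 15679/4800 749/240
24431/7200 6673/2000 12803/3600
907/270 2959/800 3923/1080

Derivation:
After step 1:
  3 13/4 2
  7/2 18/5 4
  7/3 9/2 11/3
After step 2:
  13/4 237/80 37/12
  373/120 377/100 199/60
  31/9 141/40 73/18
After step 3:
  2237/720 15679/4800 749/240
  24431/7200 6673/2000 12803/3600
  907/270 2959/800 3923/1080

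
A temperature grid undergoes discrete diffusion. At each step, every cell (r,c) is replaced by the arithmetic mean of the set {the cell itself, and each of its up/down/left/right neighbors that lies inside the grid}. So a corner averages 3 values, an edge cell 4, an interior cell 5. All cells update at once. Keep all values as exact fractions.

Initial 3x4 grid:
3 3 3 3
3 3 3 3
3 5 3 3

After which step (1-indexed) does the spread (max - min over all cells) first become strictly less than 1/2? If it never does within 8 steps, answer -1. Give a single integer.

Step 1: max=11/3, min=3, spread=2/3
Step 2: max=211/60, min=3, spread=31/60
Step 3: max=1831/540, min=3, spread=211/540
  -> spread < 1/2 first at step 3
Step 4: max=178897/54000, min=2747/900, spread=14077/54000
Step 5: max=1598407/486000, min=165683/54000, spread=5363/24300
Step 6: max=47480809/14580000, min=92869/30000, spread=93859/583200
Step 7: max=2834674481/874800000, min=151136467/48600000, spread=4568723/34992000
Step 8: max=169244435629/52488000000, min=4555618889/1458000000, spread=8387449/83980800

Answer: 3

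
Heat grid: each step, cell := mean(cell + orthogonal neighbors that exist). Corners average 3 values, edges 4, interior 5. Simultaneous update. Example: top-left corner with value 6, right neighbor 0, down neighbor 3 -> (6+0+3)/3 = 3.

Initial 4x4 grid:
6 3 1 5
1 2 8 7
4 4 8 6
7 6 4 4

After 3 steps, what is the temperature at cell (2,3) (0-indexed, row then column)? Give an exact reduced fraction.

Step 1: cell (2,3) = 25/4
Step 2: cell (2,3) = 281/48
Step 3: cell (2,3) = 8081/1440
Full grid after step 3:
  3703/1080 26831/7200 32183/7200 2663/540
  27251/7200 12541/3000 7319/1500 38813/7200
  31819/7200 1439/300 15959/3000 8081/1440
  2647/540 36649/7200 1561/288 1201/216

Answer: 8081/1440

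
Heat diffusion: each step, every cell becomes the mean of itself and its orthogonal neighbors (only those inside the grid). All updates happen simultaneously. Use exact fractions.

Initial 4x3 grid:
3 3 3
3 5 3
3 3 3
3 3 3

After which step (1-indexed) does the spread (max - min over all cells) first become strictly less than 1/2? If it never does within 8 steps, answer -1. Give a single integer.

Answer: 2

Derivation:
Step 1: max=7/2, min=3, spread=1/2
Step 2: max=173/50, min=3, spread=23/50
  -> spread < 1/2 first at step 2
Step 3: max=8011/2400, min=613/200, spread=131/480
Step 4: max=71351/21600, min=11191/3600, spread=841/4320
Step 5: max=28462051/8640000, min=2253373/720000, spread=56863/345600
Step 6: max=254814341/77760000, min=20429543/6480000, spread=386393/3110400
Step 7: max=101705723131/31104000000, min=8196358813/2592000000, spread=26795339/248832000
Step 8: max=6082535714129/1866240000000, min=493646149667/155520000000, spread=254051069/2985984000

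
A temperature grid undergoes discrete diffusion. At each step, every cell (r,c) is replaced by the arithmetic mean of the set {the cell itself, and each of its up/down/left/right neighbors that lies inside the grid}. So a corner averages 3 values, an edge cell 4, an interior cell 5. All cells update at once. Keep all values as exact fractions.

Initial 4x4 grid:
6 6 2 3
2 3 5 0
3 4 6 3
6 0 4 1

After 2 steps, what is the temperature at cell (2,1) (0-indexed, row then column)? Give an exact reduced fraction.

Step 1: cell (2,1) = 16/5
Step 2: cell (2,1) = 377/100
Full grid after step 2:
  149/36 203/48 787/240 101/36
  191/48 363/100 367/100 607/240
  269/80 377/100 321/100 739/240
  41/12 249/80 799/240 95/36

Answer: 377/100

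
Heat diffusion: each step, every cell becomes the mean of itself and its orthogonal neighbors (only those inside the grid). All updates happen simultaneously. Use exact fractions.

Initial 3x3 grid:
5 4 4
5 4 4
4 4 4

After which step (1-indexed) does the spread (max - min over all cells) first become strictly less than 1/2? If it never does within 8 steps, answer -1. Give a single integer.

Answer: 2

Derivation:
Step 1: max=14/3, min=4, spread=2/3
Step 2: max=161/36, min=4, spread=17/36
  -> spread < 1/2 first at step 2
Step 3: max=9487/2160, min=731/180, spread=143/432
Step 4: max=561149/129600, min=11063/2700, spread=1205/5184
Step 5: max=33403303/7776000, min=297541/72000, spread=10151/62208
Step 6: max=1991909141/466560000, min=80769209/19440000, spread=85517/746496
Step 7: max=119046790927/27993600000, min=9732953671/2332800000, spread=720431/8957952
Step 8: max=7122078194669/1679616000000, min=24400161863/5832000000, spread=6069221/107495424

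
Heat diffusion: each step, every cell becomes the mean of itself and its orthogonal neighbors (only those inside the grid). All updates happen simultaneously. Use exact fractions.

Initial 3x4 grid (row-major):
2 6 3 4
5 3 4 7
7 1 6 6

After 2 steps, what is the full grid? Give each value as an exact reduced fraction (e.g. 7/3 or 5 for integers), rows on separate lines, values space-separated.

After step 1:
  13/3 7/2 17/4 14/3
  17/4 19/5 23/5 21/4
  13/3 17/4 17/4 19/3
After step 2:
  145/36 953/240 1021/240 85/18
  1003/240 102/25 443/100 417/80
  77/18 499/120 583/120 95/18

Answer: 145/36 953/240 1021/240 85/18
1003/240 102/25 443/100 417/80
77/18 499/120 583/120 95/18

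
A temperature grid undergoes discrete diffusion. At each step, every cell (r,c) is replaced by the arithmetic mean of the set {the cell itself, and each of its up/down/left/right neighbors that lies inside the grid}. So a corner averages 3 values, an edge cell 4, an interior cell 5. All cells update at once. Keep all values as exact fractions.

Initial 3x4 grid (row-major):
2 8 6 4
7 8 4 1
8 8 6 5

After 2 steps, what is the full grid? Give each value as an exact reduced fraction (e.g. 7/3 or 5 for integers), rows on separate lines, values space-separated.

After step 1:
  17/3 6 11/2 11/3
  25/4 7 5 7/2
  23/3 15/2 23/4 4
After step 2:
  215/36 145/24 121/24 38/9
  319/48 127/20 107/20 97/24
  257/36 335/48 89/16 53/12

Answer: 215/36 145/24 121/24 38/9
319/48 127/20 107/20 97/24
257/36 335/48 89/16 53/12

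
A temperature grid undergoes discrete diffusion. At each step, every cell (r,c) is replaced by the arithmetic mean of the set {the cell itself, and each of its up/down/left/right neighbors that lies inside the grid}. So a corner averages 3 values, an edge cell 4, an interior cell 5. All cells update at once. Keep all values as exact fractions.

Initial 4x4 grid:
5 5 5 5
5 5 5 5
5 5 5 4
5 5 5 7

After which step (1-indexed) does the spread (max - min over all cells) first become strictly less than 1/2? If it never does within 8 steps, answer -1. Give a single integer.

Step 1: max=11/2, min=19/4, spread=3/4
Step 2: max=193/36, min=491/100, spread=203/450
  -> spread < 1/2 first at step 2
Step 3: max=18679/3600, min=1487/300, spread=167/720
Step 4: max=167389/32400, min=26809/5400, spread=1307/6480
Step 5: max=4976887/972000, min=1344419/270000, spread=684893/4860000
Step 6: max=148872223/29160000, min=1077817/216000, spread=210433/1822500
Step 7: max=4450063219/874800000, min=84301/16875, spread=79899379/874800000
Step 8: max=133243462939/26244000000, min=24298476331/4860000000, spread=5079226879/65610000000

Answer: 2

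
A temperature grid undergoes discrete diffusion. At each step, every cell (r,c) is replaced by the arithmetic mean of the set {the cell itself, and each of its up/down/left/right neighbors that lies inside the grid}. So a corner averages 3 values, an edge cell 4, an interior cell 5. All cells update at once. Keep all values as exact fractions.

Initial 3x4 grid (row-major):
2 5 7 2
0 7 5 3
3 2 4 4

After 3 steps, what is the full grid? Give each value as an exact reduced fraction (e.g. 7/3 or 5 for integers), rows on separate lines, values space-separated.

After step 1:
  7/3 21/4 19/4 4
  3 19/5 26/5 7/2
  5/3 4 15/4 11/3
After step 2:
  127/36 121/30 24/5 49/12
  27/10 17/4 21/5 491/120
  26/9 793/240 997/240 131/36
After step 3:
  1847/540 299/72 1027/240 173/40
  401/120 1479/400 5159/1200 1153/288
  6403/2160 1051/288 5507/1440 8557/2160

Answer: 1847/540 299/72 1027/240 173/40
401/120 1479/400 5159/1200 1153/288
6403/2160 1051/288 5507/1440 8557/2160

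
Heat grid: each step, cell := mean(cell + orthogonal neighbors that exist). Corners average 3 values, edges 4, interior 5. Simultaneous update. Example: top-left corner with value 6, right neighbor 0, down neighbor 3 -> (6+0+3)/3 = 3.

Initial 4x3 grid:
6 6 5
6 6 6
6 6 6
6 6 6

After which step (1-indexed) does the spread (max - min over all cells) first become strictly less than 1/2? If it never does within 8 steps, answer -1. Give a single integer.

Answer: 1

Derivation:
Step 1: max=6, min=17/3, spread=1/3
  -> spread < 1/2 first at step 1
Step 2: max=6, min=103/18, spread=5/18
Step 3: max=6, min=1255/216, spread=41/216
Step 4: max=6, min=151303/25920, spread=4217/25920
Step 5: max=43121/7200, min=9122051/1555200, spread=38417/311040
Step 6: max=861403/144000, min=548671789/93312000, spread=1903471/18662400
Step 7: max=25804241/4320000, min=32991330911/5598720000, spread=18038617/223948800
Step 8: max=2319873241/388800000, min=1982271017149/335923200000, spread=883978523/13436928000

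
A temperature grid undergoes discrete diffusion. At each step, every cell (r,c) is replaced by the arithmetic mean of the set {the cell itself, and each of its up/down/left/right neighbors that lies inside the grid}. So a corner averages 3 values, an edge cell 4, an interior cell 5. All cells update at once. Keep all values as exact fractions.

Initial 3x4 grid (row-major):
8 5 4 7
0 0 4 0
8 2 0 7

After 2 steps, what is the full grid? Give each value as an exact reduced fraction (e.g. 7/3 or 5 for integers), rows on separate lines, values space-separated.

Answer: 151/36 947/240 871/240 79/18
52/15 291/100 331/100 121/40
59/18 677/240 581/240 121/36

Derivation:
After step 1:
  13/3 17/4 5 11/3
  4 11/5 8/5 9/2
  10/3 5/2 13/4 7/3
After step 2:
  151/36 947/240 871/240 79/18
  52/15 291/100 331/100 121/40
  59/18 677/240 581/240 121/36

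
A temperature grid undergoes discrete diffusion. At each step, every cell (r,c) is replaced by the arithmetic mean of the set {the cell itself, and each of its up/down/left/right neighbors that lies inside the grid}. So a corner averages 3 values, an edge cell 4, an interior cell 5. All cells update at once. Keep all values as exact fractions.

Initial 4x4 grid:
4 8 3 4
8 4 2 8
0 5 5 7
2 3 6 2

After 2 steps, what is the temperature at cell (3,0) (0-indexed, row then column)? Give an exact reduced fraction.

Answer: 113/36

Derivation:
Step 1: cell (3,0) = 5/3
Step 2: cell (3,0) = 113/36
Full grid after step 2:
  185/36 79/15 23/5 29/6
  1189/240 439/100 243/50 403/80
  769/240 431/100 223/50 83/16
  113/36 49/15 9/2 29/6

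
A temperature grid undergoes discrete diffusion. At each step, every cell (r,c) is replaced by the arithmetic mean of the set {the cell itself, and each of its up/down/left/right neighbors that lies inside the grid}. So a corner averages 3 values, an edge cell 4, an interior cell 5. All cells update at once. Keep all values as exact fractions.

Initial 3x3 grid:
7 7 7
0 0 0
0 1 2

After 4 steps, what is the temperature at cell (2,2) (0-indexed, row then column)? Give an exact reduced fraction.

Answer: 9803/5400

Derivation:
Step 1: cell (2,2) = 1
Step 2: cell (2,2) = 4/3
Step 3: cell (2,2) = 139/90
Step 4: cell (2,2) = 9803/5400
Full grid after step 4:
  24917/8100 2756699/864000 207211/64800
  223661/96000 109261/45000 2140699/864000
  108161/64800 1423949/864000 9803/5400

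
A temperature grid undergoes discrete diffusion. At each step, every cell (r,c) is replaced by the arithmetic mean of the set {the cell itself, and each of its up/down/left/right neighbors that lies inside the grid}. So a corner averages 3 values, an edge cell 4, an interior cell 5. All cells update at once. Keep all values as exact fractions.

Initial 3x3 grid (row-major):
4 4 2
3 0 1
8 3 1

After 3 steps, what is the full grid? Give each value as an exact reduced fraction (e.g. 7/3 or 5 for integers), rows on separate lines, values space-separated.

After step 1:
  11/3 5/2 7/3
  15/4 11/5 1
  14/3 3 5/3
After step 2:
  119/36 107/40 35/18
  857/240 249/100 9/5
  137/36 173/60 17/9
After step 3:
  6877/2160 2083/800 2311/1080
  47419/14400 16103/6000 2437/1200
  7387/2160 9961/3600 1183/540

Answer: 6877/2160 2083/800 2311/1080
47419/14400 16103/6000 2437/1200
7387/2160 9961/3600 1183/540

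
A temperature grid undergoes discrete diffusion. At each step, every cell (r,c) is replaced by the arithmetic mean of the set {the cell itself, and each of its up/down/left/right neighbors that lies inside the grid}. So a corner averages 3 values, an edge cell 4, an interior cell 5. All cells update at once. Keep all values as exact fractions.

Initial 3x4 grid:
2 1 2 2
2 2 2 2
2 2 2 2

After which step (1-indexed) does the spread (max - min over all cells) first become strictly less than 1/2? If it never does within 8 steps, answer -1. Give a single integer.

Step 1: max=2, min=5/3, spread=1/3
  -> spread < 1/2 first at step 1
Step 2: max=2, min=209/120, spread=31/120
Step 3: max=2, min=1949/1080, spread=211/1080
Step 4: max=3553/1800, min=199103/108000, spread=14077/108000
Step 5: max=212317/108000, min=1803593/972000, spread=5363/48600
Step 6: max=117131/60000, min=54579191/29160000, spread=93859/1166400
Step 7: max=189063533/97200000, min=3288925519/1749600000, spread=4568723/69984000
Step 8: max=5650381111/2916000000, min=198171564371/104976000000, spread=8387449/167961600

Answer: 1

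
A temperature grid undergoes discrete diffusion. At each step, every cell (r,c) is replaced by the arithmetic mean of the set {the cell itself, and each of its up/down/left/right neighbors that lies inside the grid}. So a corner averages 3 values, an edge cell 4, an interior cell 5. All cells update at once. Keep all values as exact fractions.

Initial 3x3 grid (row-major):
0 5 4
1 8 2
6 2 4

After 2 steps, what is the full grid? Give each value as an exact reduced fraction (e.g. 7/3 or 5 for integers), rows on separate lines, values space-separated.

After step 1:
  2 17/4 11/3
  15/4 18/5 9/2
  3 5 8/3
After step 2:
  10/3 811/240 149/36
  247/80 211/50 433/120
  47/12 107/30 73/18

Answer: 10/3 811/240 149/36
247/80 211/50 433/120
47/12 107/30 73/18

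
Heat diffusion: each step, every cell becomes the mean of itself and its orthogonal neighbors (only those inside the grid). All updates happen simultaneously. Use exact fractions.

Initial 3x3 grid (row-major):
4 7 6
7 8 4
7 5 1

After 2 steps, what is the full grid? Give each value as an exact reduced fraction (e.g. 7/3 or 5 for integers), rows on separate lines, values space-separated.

After step 1:
  6 25/4 17/3
  13/2 31/5 19/4
  19/3 21/4 10/3
After step 2:
  25/4 1447/240 50/9
  751/120 579/100 399/80
  217/36 1267/240 40/9

Answer: 25/4 1447/240 50/9
751/120 579/100 399/80
217/36 1267/240 40/9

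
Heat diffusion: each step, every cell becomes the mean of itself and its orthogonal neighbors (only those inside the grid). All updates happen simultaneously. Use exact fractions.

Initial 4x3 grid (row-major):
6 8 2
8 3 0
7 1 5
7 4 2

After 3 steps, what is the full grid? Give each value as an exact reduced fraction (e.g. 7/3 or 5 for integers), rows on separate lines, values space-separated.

After step 1:
  22/3 19/4 10/3
  6 4 5/2
  23/4 4 2
  6 7/2 11/3
After step 2:
  217/36 233/48 127/36
  277/48 17/4 71/24
  87/16 77/20 73/24
  61/12 103/24 55/18
After step 3:
  1199/216 2687/576 1633/432
  1547/288 1301/300 31/9
  2417/480 5009/1200 2323/720
  79/16 5861/1440 187/54

Answer: 1199/216 2687/576 1633/432
1547/288 1301/300 31/9
2417/480 5009/1200 2323/720
79/16 5861/1440 187/54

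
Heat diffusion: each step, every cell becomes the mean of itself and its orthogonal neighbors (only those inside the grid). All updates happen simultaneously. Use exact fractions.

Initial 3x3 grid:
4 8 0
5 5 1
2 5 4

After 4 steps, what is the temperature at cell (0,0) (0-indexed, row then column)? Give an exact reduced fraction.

Step 1: cell (0,0) = 17/3
Step 2: cell (0,0) = 167/36
Step 3: cell (0,0) = 9853/2160
Step 4: cell (0,0) = 557711/129600
Full grid after step 4:
  557711/129600 3541087/864000 5981/1600
  926053/216000 472673/120000 1599481/432000
  1847/450 211607/54000 234143/64800

Answer: 557711/129600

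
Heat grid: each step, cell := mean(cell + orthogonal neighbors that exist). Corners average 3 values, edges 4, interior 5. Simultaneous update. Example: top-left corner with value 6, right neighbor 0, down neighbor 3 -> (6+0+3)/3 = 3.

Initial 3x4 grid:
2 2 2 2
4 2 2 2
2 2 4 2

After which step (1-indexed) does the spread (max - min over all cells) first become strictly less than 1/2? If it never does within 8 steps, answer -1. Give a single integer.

Step 1: max=8/3, min=2, spread=2/3
Step 2: max=307/120, min=2, spread=67/120
Step 3: max=2747/1080, min=191/90, spread=91/216
  -> spread < 1/2 first at step 3
Step 4: max=161923/64800, min=5857/2700, spread=4271/12960
Step 5: max=9604997/3888000, min=13289/6000, spread=39749/155520
Step 6: max=570458023/233280000, min=2726419/1215000, spread=1879423/9331200
Step 7: max=33951511157/13996800000, min=661079959/291600000, spread=3551477/22394880
Step 8: max=2023971076063/839808000000, min=3330151213/1458000000, spread=846431819/6718464000

Answer: 3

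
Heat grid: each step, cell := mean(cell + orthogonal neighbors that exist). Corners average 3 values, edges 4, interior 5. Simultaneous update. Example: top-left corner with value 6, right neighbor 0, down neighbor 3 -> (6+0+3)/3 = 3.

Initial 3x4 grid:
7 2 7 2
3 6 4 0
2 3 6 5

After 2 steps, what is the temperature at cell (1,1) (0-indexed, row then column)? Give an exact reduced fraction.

Step 1: cell (1,1) = 18/5
Step 2: cell (1,1) = 449/100
Full grid after step 2:
  14/3 337/80 337/80 19/6
  443/120 449/100 96/25 841/240
  137/36 901/240 1021/240 131/36

Answer: 449/100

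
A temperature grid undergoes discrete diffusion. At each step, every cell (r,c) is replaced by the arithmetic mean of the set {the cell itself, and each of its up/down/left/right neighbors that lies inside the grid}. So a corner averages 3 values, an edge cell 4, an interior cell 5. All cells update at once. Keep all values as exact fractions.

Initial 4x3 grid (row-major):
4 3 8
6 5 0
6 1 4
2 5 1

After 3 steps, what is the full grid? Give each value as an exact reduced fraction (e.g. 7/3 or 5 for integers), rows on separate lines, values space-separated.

After step 1:
  13/3 5 11/3
  21/4 3 17/4
  15/4 21/5 3/2
  13/3 9/4 10/3
After step 2:
  175/36 4 155/36
  49/12 217/50 149/48
  263/60 147/50 797/240
  31/9 847/240 85/36
After step 3:
  233/54 1313/300 1643/432
  15901/3600 7387/2000 27127/7200
  6683/1800 2777/750 21107/7200
  8177/2160 44189/14400 829/270

Answer: 233/54 1313/300 1643/432
15901/3600 7387/2000 27127/7200
6683/1800 2777/750 21107/7200
8177/2160 44189/14400 829/270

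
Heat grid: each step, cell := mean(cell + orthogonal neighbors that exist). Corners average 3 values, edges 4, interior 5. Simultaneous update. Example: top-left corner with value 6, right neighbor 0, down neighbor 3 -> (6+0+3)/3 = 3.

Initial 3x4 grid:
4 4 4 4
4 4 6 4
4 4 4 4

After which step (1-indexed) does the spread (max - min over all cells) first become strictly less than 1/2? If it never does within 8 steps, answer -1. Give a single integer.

Step 1: max=9/2, min=4, spread=1/2
Step 2: max=223/50, min=4, spread=23/50
  -> spread < 1/2 first at step 2
Step 3: max=10411/2400, min=813/200, spread=131/480
Step 4: max=92951/21600, min=14791/3600, spread=841/4320
Step 5: max=37102051/8640000, min=2973373/720000, spread=56863/345600
Step 6: max=332574341/77760000, min=26909543/6480000, spread=386393/3110400
Step 7: max=132809723131/31104000000, min=10788358813/2592000000, spread=26795339/248832000
Step 8: max=7948775714129/1866240000000, min=649166149667/155520000000, spread=254051069/2985984000

Answer: 2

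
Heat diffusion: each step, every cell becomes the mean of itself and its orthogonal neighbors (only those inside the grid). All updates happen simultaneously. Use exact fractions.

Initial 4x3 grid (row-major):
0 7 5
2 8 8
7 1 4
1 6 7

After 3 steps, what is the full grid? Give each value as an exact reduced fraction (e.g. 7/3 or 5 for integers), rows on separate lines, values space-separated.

Answer: 257/60 9091/1800 12037/2160
108/25 28927/6000 40429/7200
14507/3600 3619/750 36889/7200
9187/2160 63823/14400 682/135

Derivation:
After step 1:
  3 5 20/3
  17/4 26/5 25/4
  11/4 26/5 5
  14/3 15/4 17/3
After step 2:
  49/12 149/30 215/36
  19/5 259/50 1387/240
  253/60 219/50 1327/240
  67/18 1157/240 173/36
After step 3:
  257/60 9091/1800 12037/2160
  108/25 28927/6000 40429/7200
  14507/3600 3619/750 36889/7200
  9187/2160 63823/14400 682/135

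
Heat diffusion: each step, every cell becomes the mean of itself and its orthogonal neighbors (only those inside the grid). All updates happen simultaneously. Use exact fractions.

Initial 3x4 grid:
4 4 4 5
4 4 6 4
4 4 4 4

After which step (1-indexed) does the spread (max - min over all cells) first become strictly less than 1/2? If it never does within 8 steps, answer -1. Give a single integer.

Answer: 3

Derivation:
Step 1: max=19/4, min=4, spread=3/4
Step 2: max=83/18, min=4, spread=11/18
Step 3: max=64651/14400, min=813/200, spread=1223/2880
  -> spread < 1/2 first at step 3
Step 4: max=578791/129600, min=14791/3600, spread=9263/25920
Step 5: max=228691411/51840000, min=2986013/720000, spread=547939/2073600
Step 6: max=2051447101/466560000, min=3378301/810000, spread=4221829/18662400
Step 7: max=122367620159/27993600000, min=3623569751/864000000, spread=24819801133/139968000000
Step 8: max=7319061373981/1679616000000, min=98171886623/23328000000, spread=2005484297/13436928000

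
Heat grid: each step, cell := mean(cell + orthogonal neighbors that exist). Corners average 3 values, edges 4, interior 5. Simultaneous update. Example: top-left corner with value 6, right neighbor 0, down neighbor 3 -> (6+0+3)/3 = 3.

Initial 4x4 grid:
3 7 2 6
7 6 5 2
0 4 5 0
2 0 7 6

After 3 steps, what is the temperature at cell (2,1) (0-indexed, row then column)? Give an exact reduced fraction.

Step 1: cell (2,1) = 3
Step 2: cell (2,1) = 39/10
Step 3: cell (2,1) = 263/75
Full grid after step 3:
  10543/2160 16589/3600 3197/720 415/108
  29503/7200 27037/6000 121/30 559/144
  4931/1440 263/75 23963/6000 13531/3600
  287/108 4757/1440 26537/7200 8537/2160

Answer: 263/75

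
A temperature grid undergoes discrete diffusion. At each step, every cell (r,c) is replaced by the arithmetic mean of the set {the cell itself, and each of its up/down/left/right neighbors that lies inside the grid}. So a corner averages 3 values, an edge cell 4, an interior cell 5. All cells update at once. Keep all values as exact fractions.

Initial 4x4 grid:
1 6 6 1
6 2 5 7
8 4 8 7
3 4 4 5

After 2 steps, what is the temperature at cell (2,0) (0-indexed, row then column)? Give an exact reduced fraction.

Answer: 197/40

Derivation:
Step 1: cell (2,0) = 21/4
Step 2: cell (2,0) = 197/40
Full grid after step 2:
  37/9 1031/240 1111/240 85/18
  553/120 117/25 253/50 1321/240
  197/40 122/25 142/25 1361/240
  14/3 24/5 299/60 52/9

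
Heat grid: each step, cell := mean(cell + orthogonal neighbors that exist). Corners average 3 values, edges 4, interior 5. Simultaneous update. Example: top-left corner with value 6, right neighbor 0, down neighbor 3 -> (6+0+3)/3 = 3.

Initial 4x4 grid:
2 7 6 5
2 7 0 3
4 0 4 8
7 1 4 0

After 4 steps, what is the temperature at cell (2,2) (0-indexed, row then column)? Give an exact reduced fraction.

Answer: 88/25

Derivation:
Step 1: cell (2,2) = 16/5
Step 2: cell (2,2) = 82/25
Step 3: cell (2,2) = 427/125
Step 4: cell (2,2) = 88/25
Full grid after step 4:
  65281/16200 438797/108000 455801/108000 273289/64800
  402917/108000 34499/9000 27859/7200 861577/216000
  125839/36000 205691/60000 88/25 86561/24000
  71737/21600 237253/72000 238013/72000 2299/675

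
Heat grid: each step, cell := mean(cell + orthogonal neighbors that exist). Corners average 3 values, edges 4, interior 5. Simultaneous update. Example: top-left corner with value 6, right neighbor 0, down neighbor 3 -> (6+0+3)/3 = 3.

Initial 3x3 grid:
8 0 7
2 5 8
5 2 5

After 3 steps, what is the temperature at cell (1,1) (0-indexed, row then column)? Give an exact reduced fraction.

Step 1: cell (1,1) = 17/5
Step 2: cell (1,1) = 239/50
Step 3: cell (1,1) = 12883/3000
Full grid after step 3:
  554/135 8471/1800 387/80
  3823/900 12883/3000 24331/4800
  2803/720 7177/1600 1679/360

Answer: 12883/3000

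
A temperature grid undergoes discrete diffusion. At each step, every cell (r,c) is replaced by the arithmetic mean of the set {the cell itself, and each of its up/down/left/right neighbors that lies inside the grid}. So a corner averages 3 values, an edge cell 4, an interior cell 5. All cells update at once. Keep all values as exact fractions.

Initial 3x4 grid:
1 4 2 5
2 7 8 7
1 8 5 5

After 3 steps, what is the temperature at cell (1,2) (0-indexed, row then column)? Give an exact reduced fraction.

Step 1: cell (1,2) = 29/5
Step 2: cell (1,2) = 291/50
Step 3: cell (1,2) = 31823/6000
Full grid after step 3:
  1907/540 29261/7200 35671/7200 5579/1080
  6003/1600 9391/2000 31823/6000 81997/14400
  4619/1080 35311/7200 41521/7200 3157/540

Answer: 31823/6000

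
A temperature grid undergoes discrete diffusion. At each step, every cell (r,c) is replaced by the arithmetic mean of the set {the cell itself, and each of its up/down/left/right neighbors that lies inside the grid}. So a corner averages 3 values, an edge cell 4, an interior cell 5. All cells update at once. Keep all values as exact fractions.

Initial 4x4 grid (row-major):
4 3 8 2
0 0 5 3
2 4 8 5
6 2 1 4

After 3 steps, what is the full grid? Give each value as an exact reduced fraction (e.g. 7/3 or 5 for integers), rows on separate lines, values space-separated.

After step 1:
  7/3 15/4 9/2 13/3
  3/2 12/5 24/5 15/4
  3 16/5 23/5 5
  10/3 13/4 15/4 10/3
After step 2:
  91/36 779/240 1043/240 151/36
  277/120 313/100 401/100 1073/240
  331/120 329/100 427/100 1001/240
  115/36 203/60 56/15 145/36
After step 3:
  5819/2160 23849/7200 28433/7200 1171/270
  2413/900 19181/6000 1517/375 30323/7200
  2599/900 10099/3000 23369/6000 30491/7200
  3361/1080 12241/3600 13873/3600 8591/2160

Answer: 5819/2160 23849/7200 28433/7200 1171/270
2413/900 19181/6000 1517/375 30323/7200
2599/900 10099/3000 23369/6000 30491/7200
3361/1080 12241/3600 13873/3600 8591/2160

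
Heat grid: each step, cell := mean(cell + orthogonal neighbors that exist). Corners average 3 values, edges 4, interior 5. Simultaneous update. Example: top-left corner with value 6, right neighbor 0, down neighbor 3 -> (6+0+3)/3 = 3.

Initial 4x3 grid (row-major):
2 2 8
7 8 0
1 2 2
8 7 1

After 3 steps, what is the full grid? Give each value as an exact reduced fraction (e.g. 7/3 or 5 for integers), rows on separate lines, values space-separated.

After step 1:
  11/3 5 10/3
  9/2 19/5 9/2
  9/2 4 5/4
  16/3 9/2 10/3
After step 2:
  79/18 79/20 77/18
  247/60 109/25 773/240
  55/12 361/100 157/48
  43/9 103/24 109/36
After step 3:
  1121/270 5093/1200 8243/2160
  1963/450 7703/2000 27233/7200
  15379/3600 24139/6000 23633/7200
  983/216 28273/7200 1525/432

Answer: 1121/270 5093/1200 8243/2160
1963/450 7703/2000 27233/7200
15379/3600 24139/6000 23633/7200
983/216 28273/7200 1525/432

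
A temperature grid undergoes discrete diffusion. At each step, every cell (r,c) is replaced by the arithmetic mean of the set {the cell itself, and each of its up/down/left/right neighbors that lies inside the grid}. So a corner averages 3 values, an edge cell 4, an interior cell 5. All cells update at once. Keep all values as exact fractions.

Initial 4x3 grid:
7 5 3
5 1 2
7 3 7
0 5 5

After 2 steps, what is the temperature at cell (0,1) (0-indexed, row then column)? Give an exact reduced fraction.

Step 1: cell (0,1) = 4
Step 2: cell (0,1) = 81/20
Full grid after step 2:
  44/9 81/20 127/36
  1057/240 401/100 421/120
  347/80 381/100 533/120
  11/3 1051/240 79/18

Answer: 81/20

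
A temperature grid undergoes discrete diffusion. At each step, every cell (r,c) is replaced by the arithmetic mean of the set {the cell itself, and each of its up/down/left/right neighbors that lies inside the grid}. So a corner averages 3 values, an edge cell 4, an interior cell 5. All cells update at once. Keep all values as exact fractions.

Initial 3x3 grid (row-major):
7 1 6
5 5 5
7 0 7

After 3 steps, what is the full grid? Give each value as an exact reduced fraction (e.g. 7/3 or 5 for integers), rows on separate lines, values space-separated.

Answer: 9707/2160 67759/14400 1577/360
1081/225 25883/6000 22553/4800
1063/240 7451/1600 1567/360

Derivation:
After step 1:
  13/3 19/4 4
  6 16/5 23/4
  4 19/4 4
After step 2:
  181/36 977/240 29/6
  263/60 489/100 339/80
  59/12 319/80 29/6
After step 3:
  9707/2160 67759/14400 1577/360
  1081/225 25883/6000 22553/4800
  1063/240 7451/1600 1567/360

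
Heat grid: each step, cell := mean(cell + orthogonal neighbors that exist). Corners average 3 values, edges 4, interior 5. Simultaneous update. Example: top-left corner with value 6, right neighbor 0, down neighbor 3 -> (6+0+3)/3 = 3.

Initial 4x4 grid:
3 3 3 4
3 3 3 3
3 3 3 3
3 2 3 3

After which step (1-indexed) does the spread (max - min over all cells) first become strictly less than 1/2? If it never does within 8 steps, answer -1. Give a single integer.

Answer: 3

Derivation:
Step 1: max=10/3, min=8/3, spread=2/3
Step 2: max=59/18, min=329/120, spread=193/360
Step 3: max=689/216, min=3029/1080, spread=52/135
  -> spread < 1/2 first at step 3
Step 4: max=20483/6480, min=307157/108000, spread=102679/324000
Step 5: max=3035233/972000, min=2777357/972000, spread=64469/243000
Step 6: max=90450709/29160000, min=83965613/29160000, spread=810637/3645000
Step 7: max=538923023/174960000, min=2531124899/874800000, spread=20436277/109350000
Step 8: max=16088530169/5248800000, min=76321369109/26244000000, spread=515160217/3280500000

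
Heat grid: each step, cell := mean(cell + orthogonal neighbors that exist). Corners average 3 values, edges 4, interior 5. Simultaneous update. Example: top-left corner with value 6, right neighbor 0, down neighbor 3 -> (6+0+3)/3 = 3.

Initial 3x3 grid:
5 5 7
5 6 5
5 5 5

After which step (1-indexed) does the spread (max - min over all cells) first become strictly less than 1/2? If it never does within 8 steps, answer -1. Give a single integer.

Step 1: max=23/4, min=5, spread=3/4
Step 2: max=103/18, min=409/80, spread=439/720
Step 3: max=5951/1080, min=1847/360, spread=41/108
  -> spread < 1/2 first at step 3
Step 4: max=355537/64800, min=112729/21600, spread=347/1296
Step 5: max=21083639/3888000, min=6784463/1296000, spread=2921/15552
Step 6: max=1260395233/233280000, min=409877161/77760000, spread=24611/186624
Step 7: max=75280985351/13996800000, min=24661726367/4665600000, spread=207329/2239488
Step 8: max=4506878713297/839808000000, min=1484098789849/279936000000, spread=1746635/26873856

Answer: 3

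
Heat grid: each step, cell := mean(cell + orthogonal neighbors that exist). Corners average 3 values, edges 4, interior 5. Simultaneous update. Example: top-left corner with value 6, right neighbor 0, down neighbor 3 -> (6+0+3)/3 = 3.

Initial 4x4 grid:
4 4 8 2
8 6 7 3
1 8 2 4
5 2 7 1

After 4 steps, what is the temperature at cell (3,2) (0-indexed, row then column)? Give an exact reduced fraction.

Step 1: cell (3,2) = 3
Step 2: cell (3,2) = 181/40
Step 3: cell (3,2) = 1159/300
Step 4: cell (3,2) = 7643/1800
Full grid after step 4:
  42577/8100 230257/43200 1062821/216000 305819/64800
  225031/43200 112249/22500 879329/180000 236699/54000
  1004587/216000 866203/180000 64651/15000 5053/1200
  58901/12960 115289/27000 7643/1800 20833/5400

Answer: 7643/1800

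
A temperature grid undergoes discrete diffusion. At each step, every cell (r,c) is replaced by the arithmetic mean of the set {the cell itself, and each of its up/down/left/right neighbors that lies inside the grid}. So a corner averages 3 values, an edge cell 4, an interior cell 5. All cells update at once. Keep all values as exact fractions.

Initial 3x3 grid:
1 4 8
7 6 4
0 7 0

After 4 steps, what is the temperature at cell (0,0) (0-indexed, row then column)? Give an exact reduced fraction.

Answer: 189949/43200

Derivation:
Step 1: cell (0,0) = 4
Step 2: cell (0,0) = 49/12
Step 3: cell (0,0) = 3227/720
Step 4: cell (0,0) = 189949/43200
Full grid after step 4:
  189949/43200 3981149/864000 597847/129600
  1876637/432000 195811/45000 652879/144000
  535697/129600 3689399/864000 552497/129600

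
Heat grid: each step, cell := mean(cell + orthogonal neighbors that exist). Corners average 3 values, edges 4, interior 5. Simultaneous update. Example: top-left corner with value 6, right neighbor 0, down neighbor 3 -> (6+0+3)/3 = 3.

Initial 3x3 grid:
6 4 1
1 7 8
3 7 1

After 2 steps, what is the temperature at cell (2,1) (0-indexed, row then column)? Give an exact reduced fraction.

Step 1: cell (2,1) = 9/2
Step 2: cell (2,1) = 189/40
Full grid after step 2:
  149/36 179/40 157/36
  1019/240 229/50 1159/240
  149/36 189/40 169/36

Answer: 189/40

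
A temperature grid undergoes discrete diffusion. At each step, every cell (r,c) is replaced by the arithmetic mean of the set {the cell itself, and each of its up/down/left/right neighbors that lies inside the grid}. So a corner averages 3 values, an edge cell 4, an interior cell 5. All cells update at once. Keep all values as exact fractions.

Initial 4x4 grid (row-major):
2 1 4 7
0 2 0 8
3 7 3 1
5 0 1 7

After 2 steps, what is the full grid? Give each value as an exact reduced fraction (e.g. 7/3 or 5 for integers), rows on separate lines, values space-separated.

Answer: 5/3 33/16 899/240 40/9
17/8 62/25 74/25 1109/240
67/24 72/25 163/50 283/80
29/9 35/12 57/20 7/2

Derivation:
After step 1:
  1 9/4 3 19/3
  7/4 2 17/5 4
  15/4 3 12/5 19/4
  8/3 13/4 11/4 3
After step 2:
  5/3 33/16 899/240 40/9
  17/8 62/25 74/25 1109/240
  67/24 72/25 163/50 283/80
  29/9 35/12 57/20 7/2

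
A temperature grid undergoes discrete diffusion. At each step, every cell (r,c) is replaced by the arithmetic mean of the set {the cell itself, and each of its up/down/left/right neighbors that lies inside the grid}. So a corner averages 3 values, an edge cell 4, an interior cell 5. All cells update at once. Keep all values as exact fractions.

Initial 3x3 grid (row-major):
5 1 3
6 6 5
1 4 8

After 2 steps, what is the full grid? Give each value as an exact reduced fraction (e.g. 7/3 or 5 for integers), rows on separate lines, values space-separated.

After step 1:
  4 15/4 3
  9/2 22/5 11/2
  11/3 19/4 17/3
After step 2:
  49/12 303/80 49/12
  497/120 229/50 557/120
  155/36 1109/240 191/36

Answer: 49/12 303/80 49/12
497/120 229/50 557/120
155/36 1109/240 191/36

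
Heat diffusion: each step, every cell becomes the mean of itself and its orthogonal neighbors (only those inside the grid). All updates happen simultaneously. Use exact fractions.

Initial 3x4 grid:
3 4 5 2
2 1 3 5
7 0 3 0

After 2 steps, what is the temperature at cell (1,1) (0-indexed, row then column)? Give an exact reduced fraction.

Answer: 293/100

Derivation:
Step 1: cell (1,1) = 2
Step 2: cell (1,1) = 293/100
Full grid after step 2:
  19/6 47/16 283/80 10/3
  45/16 293/100 129/50 377/120
  3 37/16 619/240 20/9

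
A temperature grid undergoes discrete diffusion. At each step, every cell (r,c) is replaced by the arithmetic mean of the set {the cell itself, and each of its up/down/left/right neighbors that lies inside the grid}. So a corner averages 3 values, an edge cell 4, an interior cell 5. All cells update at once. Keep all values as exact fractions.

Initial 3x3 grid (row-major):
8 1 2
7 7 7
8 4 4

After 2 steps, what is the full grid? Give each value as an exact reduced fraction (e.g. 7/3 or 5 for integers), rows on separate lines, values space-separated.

Answer: 52/9 551/120 77/18
731/120 559/100 139/30
235/36 1337/240 21/4

Derivation:
After step 1:
  16/3 9/2 10/3
  15/2 26/5 5
  19/3 23/4 5
After step 2:
  52/9 551/120 77/18
  731/120 559/100 139/30
  235/36 1337/240 21/4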